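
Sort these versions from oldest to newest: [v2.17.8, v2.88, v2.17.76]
[v2.17.8, v2.17.76, v2.88]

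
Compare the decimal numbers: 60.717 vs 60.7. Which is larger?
60.717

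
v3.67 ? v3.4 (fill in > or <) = >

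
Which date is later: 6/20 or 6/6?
6/20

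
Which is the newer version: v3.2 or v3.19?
v3.19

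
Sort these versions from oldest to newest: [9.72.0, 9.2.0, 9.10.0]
[9.2.0, 9.10.0, 9.72.0]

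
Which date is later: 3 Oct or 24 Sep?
3 Oct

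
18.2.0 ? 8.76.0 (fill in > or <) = >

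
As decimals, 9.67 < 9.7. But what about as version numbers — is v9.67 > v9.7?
True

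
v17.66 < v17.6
False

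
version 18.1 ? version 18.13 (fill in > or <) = <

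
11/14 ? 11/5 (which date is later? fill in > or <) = >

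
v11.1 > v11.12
False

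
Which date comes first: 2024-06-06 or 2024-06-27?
2024-06-06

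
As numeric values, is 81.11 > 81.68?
False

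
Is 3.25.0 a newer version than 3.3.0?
Yes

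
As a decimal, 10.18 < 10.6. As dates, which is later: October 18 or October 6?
October 18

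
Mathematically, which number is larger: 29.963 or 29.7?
29.963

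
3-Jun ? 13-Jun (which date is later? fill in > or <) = <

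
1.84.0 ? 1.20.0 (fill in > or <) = >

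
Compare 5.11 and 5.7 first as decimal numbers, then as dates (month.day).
As decimals: 5.11 < 5.7. As dates: 5/11 is later than 5/7 (day 11 > day 7).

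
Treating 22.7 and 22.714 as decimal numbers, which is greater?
22.714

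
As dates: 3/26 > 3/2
True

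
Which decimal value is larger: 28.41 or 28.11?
28.41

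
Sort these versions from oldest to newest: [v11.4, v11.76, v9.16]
[v9.16, v11.4, v11.76]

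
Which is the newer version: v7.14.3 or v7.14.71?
v7.14.71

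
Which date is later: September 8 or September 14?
September 14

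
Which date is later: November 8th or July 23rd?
November 8th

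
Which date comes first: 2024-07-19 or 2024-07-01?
2024-07-01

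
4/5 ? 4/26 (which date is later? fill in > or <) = <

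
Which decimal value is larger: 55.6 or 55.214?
55.6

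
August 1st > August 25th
False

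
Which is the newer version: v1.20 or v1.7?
v1.20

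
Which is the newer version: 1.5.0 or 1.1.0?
1.5.0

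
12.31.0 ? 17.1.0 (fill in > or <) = <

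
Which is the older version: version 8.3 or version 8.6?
version 8.3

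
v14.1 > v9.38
True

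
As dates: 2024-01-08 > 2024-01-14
False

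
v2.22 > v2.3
True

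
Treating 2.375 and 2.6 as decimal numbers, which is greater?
2.6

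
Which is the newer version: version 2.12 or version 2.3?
version 2.12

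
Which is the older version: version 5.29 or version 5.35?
version 5.29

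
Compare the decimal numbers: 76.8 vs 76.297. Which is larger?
76.8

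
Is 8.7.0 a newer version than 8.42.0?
No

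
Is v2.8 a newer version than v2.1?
Yes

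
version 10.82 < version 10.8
False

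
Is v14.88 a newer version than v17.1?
No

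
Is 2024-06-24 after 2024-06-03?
Yes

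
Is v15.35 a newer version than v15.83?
No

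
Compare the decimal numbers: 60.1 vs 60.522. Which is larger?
60.522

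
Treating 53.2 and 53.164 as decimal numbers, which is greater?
53.2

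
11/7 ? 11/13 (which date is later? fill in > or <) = <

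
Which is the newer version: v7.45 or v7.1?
v7.45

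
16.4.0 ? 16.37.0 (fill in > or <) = <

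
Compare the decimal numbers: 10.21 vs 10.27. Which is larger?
10.27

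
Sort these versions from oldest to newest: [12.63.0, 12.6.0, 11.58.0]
[11.58.0, 12.6.0, 12.63.0]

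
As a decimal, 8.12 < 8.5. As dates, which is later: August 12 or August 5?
August 12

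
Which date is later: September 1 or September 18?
September 18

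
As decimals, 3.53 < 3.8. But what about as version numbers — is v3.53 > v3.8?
True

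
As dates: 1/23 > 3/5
False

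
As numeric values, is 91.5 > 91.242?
True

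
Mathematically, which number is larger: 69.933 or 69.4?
69.933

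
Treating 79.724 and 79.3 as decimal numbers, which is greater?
79.724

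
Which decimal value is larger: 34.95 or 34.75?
34.95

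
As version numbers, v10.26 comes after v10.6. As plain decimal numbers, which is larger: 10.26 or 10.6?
10.6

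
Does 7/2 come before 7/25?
Yes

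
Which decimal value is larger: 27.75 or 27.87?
27.87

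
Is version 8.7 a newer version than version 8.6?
Yes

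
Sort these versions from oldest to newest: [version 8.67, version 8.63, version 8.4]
[version 8.4, version 8.63, version 8.67]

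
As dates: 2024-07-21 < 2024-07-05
False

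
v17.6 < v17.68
True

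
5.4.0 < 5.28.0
True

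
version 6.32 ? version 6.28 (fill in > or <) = >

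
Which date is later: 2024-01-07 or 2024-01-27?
2024-01-27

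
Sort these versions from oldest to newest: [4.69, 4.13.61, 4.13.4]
[4.13.4, 4.13.61, 4.69]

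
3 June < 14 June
True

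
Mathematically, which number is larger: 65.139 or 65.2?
65.2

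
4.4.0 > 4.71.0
False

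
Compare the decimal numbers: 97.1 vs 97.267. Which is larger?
97.267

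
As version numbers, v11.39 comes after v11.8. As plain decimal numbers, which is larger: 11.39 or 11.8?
11.8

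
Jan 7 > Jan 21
False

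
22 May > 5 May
True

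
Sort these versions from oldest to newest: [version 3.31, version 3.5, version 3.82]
[version 3.5, version 3.31, version 3.82]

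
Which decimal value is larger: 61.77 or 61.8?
61.8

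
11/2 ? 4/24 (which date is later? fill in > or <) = >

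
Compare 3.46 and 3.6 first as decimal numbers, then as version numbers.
As decimals: 3.46 < 3.6. As versions: v3.46 > v3.6 (minor version 46 > 6).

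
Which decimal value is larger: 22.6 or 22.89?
22.89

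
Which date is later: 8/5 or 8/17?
8/17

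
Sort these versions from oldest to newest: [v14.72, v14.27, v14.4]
[v14.4, v14.27, v14.72]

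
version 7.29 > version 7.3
True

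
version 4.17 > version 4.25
False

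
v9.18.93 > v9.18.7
True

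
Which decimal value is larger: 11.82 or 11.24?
11.82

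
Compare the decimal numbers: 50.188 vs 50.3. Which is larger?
50.3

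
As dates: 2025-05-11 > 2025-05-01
True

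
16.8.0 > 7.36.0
True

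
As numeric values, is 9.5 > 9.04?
True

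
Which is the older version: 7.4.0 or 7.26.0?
7.4.0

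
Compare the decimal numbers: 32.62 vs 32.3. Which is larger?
32.62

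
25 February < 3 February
False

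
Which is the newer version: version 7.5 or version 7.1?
version 7.5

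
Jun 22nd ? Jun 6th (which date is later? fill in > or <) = >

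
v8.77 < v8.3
False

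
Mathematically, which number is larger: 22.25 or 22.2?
22.25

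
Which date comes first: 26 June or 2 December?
26 June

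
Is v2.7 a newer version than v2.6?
Yes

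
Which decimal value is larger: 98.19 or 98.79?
98.79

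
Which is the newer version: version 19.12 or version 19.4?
version 19.12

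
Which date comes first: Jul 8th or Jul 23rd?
Jul 8th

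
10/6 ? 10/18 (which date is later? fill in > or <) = <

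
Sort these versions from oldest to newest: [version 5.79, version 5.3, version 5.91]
[version 5.3, version 5.79, version 5.91]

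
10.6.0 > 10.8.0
False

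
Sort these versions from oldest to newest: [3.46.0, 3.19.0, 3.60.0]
[3.19.0, 3.46.0, 3.60.0]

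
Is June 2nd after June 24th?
No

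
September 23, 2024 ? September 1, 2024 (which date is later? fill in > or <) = >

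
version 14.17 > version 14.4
True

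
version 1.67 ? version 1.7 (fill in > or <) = >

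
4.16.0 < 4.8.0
False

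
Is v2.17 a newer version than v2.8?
Yes. Version numbers are compared segment by segment as integers, not as decimals: minor version 17 > 8, so v2.17 > v2.8 (even though the decimal 2.17 < 2.8).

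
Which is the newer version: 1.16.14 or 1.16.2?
1.16.14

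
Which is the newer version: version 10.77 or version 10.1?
version 10.77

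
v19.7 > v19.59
False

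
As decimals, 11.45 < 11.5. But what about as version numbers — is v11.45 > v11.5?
True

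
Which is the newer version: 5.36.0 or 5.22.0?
5.36.0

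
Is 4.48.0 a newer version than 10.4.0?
No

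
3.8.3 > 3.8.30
False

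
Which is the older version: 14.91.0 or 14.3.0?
14.3.0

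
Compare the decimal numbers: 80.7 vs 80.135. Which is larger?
80.7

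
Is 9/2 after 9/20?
No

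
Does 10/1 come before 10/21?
Yes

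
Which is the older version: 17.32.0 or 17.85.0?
17.32.0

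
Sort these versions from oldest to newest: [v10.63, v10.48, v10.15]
[v10.15, v10.48, v10.63]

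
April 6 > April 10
False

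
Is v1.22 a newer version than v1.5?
Yes. Version numbers are compared segment by segment as integers, not as decimals: minor version 22 > 5, so v1.22 > v1.5 (even though the decimal 1.22 < 1.5).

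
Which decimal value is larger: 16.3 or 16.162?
16.3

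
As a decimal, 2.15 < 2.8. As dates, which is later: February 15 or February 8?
February 15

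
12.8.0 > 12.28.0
False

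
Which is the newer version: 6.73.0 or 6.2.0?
6.73.0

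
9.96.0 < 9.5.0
False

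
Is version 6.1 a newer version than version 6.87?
No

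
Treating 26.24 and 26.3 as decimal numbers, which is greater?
26.3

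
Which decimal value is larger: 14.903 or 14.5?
14.903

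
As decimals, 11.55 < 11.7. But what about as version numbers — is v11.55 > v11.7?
True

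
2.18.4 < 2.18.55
True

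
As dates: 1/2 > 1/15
False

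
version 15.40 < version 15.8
False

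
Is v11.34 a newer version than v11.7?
Yes. Version numbers are compared segment by segment as integers, not as decimals: minor version 34 > 7, so v11.34 > v11.7 (even though the decimal 11.34 < 11.7).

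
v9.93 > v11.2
False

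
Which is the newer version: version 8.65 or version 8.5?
version 8.65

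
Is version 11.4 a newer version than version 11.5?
No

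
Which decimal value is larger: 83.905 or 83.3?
83.905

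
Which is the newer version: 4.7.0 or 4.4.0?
4.7.0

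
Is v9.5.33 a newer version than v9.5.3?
Yes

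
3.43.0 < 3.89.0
True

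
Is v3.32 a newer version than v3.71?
No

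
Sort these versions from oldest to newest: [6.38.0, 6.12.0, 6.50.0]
[6.12.0, 6.38.0, 6.50.0]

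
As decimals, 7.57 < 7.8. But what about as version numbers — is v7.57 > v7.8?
True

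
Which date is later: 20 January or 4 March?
4 March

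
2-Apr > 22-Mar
True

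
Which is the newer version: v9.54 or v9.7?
v9.54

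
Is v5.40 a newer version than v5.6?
Yes. Version numbers are compared segment by segment as integers, not as decimals: minor version 40 > 6, so v5.40 > v5.6 (even though the decimal 5.40 < 5.6).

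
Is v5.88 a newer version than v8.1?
No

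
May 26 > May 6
True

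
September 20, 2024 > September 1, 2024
True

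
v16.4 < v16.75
True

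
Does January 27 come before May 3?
Yes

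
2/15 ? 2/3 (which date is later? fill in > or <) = >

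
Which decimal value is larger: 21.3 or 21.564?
21.564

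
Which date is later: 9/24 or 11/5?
11/5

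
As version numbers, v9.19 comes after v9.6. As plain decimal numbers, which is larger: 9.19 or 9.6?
9.6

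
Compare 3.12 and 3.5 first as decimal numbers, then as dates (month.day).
As decimals: 3.12 < 3.5. As dates: 3/12 is later than 3/5 (day 12 > day 5).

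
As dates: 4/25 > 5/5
False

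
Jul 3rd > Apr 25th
True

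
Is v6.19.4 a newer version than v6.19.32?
No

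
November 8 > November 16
False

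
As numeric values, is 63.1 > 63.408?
False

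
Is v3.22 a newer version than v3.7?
Yes. Version numbers are compared segment by segment as integers, not as decimals: minor version 22 > 7, so v3.22 > v3.7 (even though the decimal 3.22 < 3.7).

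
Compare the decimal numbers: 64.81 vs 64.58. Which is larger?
64.81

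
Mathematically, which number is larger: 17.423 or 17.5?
17.5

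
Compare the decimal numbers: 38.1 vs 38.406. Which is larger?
38.406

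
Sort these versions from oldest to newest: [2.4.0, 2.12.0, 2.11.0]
[2.4.0, 2.11.0, 2.12.0]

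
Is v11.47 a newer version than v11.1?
Yes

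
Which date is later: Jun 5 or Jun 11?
Jun 11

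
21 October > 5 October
True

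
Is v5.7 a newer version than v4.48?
Yes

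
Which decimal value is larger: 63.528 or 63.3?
63.528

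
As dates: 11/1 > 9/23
True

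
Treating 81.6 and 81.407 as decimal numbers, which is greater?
81.6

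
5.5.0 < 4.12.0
False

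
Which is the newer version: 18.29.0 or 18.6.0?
18.29.0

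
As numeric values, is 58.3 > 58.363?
False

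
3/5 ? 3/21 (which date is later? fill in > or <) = <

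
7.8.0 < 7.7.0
False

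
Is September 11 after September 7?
Yes. Day 11 comes after day 7 in September — this is a date comparison, not a decimal one (the decimal 9.11 would be smaller than 9.7).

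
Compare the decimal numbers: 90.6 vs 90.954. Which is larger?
90.954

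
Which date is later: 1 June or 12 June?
12 June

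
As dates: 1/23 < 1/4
False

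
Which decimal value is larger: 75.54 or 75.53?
75.54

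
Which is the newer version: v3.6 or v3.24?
v3.24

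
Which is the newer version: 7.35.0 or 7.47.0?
7.47.0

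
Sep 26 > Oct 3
False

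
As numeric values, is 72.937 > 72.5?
True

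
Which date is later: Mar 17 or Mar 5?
Mar 17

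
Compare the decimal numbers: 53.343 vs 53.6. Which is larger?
53.6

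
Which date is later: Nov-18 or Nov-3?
Nov-18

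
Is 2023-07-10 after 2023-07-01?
Yes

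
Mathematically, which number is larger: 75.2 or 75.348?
75.348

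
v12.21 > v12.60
False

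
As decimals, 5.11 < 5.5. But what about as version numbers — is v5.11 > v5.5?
True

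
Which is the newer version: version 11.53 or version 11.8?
version 11.53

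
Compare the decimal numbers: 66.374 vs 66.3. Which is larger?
66.374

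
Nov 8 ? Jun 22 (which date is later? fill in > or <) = >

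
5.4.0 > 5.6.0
False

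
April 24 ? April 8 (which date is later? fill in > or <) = >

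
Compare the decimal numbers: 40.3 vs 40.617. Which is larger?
40.617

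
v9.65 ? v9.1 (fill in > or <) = >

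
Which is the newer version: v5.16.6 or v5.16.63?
v5.16.63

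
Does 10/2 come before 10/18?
Yes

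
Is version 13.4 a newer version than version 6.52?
Yes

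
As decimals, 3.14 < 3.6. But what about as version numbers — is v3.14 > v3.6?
True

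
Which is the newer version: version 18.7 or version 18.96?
version 18.96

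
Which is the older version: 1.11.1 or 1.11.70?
1.11.1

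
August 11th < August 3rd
False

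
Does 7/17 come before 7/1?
No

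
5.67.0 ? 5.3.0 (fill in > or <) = >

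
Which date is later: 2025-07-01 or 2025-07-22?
2025-07-22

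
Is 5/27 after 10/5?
No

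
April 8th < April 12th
True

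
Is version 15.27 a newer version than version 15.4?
Yes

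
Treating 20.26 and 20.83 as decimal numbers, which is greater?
20.83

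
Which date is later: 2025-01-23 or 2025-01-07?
2025-01-23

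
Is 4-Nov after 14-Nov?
No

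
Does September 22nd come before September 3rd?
No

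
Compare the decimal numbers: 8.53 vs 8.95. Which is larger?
8.95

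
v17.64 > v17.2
True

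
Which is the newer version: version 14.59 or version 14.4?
version 14.59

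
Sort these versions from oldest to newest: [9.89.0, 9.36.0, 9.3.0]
[9.3.0, 9.36.0, 9.89.0]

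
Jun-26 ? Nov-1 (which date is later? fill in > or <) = <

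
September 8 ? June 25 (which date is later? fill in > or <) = >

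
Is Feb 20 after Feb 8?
Yes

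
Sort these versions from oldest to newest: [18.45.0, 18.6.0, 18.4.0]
[18.4.0, 18.6.0, 18.45.0]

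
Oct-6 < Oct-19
True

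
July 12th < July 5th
False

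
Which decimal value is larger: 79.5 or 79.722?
79.722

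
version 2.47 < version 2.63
True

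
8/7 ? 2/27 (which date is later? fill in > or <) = >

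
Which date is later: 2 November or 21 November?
21 November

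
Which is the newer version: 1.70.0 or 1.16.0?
1.70.0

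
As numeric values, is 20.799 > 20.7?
True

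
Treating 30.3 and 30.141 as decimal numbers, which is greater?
30.3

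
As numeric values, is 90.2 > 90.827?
False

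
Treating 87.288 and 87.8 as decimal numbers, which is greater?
87.8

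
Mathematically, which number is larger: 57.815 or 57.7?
57.815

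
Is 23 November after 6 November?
Yes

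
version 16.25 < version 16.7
False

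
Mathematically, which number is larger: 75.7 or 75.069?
75.7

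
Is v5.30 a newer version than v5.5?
Yes. Version numbers are compared segment by segment as integers, not as decimals: minor version 30 > 5, so v5.30 > v5.5 (even though the decimal 5.30 < 5.5).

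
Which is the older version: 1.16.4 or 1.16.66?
1.16.4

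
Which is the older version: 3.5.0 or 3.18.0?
3.5.0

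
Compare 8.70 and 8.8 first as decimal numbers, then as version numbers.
As decimals: 8.70 < 8.8. As versions: v8.70 > v8.8 (minor version 70 > 8).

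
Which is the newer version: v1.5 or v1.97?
v1.97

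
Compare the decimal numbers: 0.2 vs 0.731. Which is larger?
0.731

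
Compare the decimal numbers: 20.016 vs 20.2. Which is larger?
20.2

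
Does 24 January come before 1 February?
Yes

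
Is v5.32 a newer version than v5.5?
Yes. Version numbers are compared segment by segment as integers, not as decimals: minor version 32 > 5, so v5.32 > v5.5 (even though the decimal 5.32 < 5.5).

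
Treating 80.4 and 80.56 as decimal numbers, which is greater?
80.56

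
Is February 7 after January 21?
Yes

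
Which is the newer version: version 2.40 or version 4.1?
version 4.1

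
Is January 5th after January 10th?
No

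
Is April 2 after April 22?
No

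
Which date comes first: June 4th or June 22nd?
June 4th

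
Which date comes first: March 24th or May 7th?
March 24th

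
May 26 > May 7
True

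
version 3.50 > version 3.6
True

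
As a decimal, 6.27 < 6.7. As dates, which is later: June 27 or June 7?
June 27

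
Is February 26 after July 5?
No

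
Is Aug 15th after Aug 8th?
Yes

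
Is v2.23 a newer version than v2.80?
No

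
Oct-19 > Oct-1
True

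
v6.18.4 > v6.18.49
False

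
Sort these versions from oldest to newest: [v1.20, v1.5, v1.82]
[v1.5, v1.20, v1.82]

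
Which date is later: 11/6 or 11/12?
11/12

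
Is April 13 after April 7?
Yes. Day 13 comes after day 7 in April — this is a date comparison, not a decimal one (the decimal 4.13 would be smaller than 4.7).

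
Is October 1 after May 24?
Yes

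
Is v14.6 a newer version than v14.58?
No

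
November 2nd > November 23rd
False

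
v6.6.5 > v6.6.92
False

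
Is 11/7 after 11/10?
No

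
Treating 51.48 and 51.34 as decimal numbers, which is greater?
51.48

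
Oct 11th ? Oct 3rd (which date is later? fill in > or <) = >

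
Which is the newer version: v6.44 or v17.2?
v17.2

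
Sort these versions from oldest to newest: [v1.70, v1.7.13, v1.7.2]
[v1.7.2, v1.7.13, v1.70]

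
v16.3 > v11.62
True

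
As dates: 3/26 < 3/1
False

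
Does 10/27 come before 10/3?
No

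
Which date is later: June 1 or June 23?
June 23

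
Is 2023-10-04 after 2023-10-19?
No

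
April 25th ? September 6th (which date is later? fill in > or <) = <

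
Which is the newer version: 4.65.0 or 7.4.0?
7.4.0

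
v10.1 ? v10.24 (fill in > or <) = <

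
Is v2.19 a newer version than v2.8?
Yes. Version numbers are compared segment by segment as integers, not as decimals: minor version 19 > 8, so v2.19 > v2.8 (even though the decimal 2.19 < 2.8).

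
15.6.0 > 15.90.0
False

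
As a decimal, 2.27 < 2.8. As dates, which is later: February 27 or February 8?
February 27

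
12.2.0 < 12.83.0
True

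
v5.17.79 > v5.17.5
True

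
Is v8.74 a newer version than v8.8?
Yes. Version numbers are compared segment by segment as integers, not as decimals: minor version 74 > 8, so v8.74 > v8.8 (even though the decimal 8.74 < 8.8).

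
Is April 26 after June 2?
No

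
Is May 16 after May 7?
Yes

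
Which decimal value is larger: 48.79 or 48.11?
48.79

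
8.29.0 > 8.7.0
True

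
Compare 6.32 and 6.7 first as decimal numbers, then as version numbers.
As decimals: 6.32 < 6.7. As versions: v6.32 > v6.7 (minor version 32 > 7).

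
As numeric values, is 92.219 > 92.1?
True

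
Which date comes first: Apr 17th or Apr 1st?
Apr 1st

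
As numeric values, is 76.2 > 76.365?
False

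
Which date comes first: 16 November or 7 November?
7 November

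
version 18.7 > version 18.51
False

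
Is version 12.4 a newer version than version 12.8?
No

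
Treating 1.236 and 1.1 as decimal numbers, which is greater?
1.236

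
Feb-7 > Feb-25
False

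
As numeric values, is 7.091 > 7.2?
False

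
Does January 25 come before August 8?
Yes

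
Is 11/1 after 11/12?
No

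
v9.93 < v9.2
False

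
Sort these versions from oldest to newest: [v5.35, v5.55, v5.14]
[v5.14, v5.35, v5.55]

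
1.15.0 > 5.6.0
False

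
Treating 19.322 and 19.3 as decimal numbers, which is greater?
19.322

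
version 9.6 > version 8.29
True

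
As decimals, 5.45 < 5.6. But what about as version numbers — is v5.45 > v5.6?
True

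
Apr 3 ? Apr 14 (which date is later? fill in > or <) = <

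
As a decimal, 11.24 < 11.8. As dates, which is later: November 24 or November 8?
November 24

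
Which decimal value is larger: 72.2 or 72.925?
72.925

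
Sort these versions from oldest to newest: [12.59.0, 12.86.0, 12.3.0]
[12.3.0, 12.59.0, 12.86.0]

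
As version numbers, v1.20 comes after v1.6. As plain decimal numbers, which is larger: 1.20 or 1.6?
1.6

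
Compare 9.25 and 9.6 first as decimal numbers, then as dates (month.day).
As decimals: 9.25 < 9.6. As dates: 9/25 is later than 9/6 (day 25 > day 6).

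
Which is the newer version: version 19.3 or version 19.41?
version 19.41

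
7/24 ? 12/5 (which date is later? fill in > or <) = <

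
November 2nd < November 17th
True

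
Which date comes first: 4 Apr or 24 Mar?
24 Mar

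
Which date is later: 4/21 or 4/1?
4/21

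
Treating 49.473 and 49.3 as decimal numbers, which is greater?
49.473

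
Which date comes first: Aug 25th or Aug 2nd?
Aug 2nd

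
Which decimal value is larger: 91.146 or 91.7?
91.7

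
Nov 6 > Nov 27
False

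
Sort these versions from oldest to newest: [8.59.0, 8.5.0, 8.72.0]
[8.5.0, 8.59.0, 8.72.0]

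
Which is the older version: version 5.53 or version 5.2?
version 5.2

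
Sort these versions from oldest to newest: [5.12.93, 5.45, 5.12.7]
[5.12.7, 5.12.93, 5.45]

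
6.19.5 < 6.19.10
True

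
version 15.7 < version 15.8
True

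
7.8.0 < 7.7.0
False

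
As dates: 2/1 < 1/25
False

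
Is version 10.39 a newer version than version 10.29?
Yes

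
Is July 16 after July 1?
Yes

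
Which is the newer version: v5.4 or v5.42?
v5.42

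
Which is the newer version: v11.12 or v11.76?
v11.76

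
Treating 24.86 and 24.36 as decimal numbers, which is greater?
24.86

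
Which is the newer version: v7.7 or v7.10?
v7.10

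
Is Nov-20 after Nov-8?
Yes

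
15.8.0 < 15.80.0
True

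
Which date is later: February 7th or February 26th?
February 26th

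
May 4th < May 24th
True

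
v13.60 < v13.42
False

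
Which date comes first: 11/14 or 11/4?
11/4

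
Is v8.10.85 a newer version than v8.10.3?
Yes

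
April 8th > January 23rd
True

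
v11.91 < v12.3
True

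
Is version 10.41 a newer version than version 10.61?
No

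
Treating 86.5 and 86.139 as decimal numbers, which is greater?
86.5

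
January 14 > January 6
True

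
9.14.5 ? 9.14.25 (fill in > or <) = <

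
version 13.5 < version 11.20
False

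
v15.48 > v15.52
False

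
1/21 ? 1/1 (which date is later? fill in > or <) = >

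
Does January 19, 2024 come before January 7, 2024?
No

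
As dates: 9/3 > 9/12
False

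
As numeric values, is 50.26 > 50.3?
False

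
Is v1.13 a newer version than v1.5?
Yes. Version numbers are compared segment by segment as integers, not as decimals: minor version 13 > 5, so v1.13 > v1.5 (even though the decimal 1.13 < 1.5).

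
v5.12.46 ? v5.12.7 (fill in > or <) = >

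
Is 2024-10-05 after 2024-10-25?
No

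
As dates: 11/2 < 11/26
True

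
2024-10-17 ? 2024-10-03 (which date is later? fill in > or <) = >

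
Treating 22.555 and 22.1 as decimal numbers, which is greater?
22.555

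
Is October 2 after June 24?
Yes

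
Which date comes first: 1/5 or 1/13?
1/5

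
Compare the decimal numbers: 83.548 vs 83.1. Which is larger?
83.548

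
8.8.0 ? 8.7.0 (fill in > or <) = >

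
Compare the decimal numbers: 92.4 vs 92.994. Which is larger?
92.994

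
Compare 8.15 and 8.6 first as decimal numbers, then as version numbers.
As decimals: 8.15 < 8.6. As versions: v8.15 > v8.6 (minor version 15 > 6).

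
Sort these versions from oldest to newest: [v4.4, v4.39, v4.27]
[v4.4, v4.27, v4.39]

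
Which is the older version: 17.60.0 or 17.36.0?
17.36.0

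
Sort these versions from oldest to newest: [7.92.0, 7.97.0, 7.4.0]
[7.4.0, 7.92.0, 7.97.0]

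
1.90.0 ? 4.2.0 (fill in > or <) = <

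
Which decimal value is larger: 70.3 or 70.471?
70.471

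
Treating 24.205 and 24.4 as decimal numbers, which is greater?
24.4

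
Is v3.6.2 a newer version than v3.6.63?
No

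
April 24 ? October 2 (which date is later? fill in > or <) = <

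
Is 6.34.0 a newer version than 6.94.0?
No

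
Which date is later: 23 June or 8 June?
23 June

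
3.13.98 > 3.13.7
True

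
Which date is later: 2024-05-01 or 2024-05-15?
2024-05-15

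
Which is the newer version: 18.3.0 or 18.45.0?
18.45.0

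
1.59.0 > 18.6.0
False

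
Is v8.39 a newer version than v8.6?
Yes. Version numbers are compared segment by segment as integers, not as decimals: minor version 39 > 6, so v8.39 > v8.6 (even though the decimal 8.39 < 8.6).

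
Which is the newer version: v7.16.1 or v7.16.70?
v7.16.70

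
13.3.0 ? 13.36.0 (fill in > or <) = <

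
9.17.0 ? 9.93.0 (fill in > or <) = <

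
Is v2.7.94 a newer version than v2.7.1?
Yes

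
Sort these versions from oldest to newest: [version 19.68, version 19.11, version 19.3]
[version 19.3, version 19.11, version 19.68]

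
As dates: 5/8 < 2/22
False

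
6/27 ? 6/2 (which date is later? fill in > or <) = >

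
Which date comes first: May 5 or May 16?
May 5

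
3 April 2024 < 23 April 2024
True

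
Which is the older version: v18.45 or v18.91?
v18.45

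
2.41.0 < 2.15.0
False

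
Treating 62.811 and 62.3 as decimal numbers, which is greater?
62.811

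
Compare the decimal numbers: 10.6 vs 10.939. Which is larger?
10.939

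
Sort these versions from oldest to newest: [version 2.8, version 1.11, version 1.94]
[version 1.11, version 1.94, version 2.8]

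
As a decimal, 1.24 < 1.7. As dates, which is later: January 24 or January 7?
January 24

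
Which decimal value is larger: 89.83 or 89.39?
89.83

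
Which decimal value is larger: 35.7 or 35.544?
35.7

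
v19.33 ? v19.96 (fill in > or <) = <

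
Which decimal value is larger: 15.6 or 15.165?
15.6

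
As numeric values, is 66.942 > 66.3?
True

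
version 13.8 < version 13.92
True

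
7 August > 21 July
True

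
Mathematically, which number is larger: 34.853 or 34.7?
34.853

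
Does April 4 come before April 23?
Yes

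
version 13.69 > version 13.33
True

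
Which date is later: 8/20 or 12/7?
12/7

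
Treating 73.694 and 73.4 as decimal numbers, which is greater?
73.694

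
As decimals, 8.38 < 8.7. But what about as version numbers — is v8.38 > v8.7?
True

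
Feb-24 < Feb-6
False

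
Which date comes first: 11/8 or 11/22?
11/8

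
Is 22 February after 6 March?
No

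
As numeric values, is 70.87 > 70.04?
True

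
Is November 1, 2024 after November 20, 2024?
No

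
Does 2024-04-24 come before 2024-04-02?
No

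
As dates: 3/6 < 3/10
True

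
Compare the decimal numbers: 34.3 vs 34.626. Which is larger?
34.626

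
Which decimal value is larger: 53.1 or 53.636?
53.636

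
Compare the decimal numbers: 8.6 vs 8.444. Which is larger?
8.6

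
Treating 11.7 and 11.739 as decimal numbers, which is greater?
11.739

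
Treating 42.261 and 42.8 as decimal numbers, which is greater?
42.8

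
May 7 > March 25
True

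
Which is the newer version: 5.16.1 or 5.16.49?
5.16.49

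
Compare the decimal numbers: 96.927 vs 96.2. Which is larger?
96.927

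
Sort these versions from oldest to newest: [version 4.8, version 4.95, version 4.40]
[version 4.8, version 4.40, version 4.95]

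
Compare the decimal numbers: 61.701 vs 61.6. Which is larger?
61.701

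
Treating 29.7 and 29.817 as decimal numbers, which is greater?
29.817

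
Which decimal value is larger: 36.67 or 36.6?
36.67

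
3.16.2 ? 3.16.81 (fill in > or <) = <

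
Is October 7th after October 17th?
No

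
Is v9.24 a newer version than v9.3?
Yes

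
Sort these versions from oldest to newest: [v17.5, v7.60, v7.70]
[v7.60, v7.70, v17.5]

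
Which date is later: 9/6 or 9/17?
9/17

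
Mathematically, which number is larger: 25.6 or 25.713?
25.713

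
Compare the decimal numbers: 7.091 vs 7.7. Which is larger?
7.7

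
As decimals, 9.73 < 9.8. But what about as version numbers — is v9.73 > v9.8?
True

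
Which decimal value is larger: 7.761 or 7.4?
7.761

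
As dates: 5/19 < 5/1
False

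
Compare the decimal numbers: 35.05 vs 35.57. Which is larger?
35.57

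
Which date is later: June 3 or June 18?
June 18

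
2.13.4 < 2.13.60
True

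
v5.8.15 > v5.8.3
True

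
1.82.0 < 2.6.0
True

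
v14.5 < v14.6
True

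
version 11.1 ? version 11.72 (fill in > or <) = <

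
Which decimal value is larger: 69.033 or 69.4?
69.4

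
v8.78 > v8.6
True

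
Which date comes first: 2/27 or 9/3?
2/27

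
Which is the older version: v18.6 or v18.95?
v18.6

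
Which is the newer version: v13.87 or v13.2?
v13.87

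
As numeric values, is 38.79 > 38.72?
True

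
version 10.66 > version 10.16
True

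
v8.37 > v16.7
False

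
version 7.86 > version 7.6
True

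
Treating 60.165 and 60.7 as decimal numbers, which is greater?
60.7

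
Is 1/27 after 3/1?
No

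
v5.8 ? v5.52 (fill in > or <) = <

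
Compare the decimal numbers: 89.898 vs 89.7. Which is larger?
89.898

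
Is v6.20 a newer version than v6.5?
Yes. Version numbers are compared segment by segment as integers, not as decimals: minor version 20 > 5, so v6.20 > v6.5 (even though the decimal 6.20 < 6.5).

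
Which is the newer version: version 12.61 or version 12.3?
version 12.61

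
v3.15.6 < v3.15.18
True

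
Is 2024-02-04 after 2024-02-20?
No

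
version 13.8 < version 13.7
False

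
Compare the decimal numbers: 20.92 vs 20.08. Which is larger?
20.92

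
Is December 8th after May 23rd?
Yes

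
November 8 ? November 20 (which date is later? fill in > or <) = <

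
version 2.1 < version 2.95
True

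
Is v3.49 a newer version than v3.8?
Yes. Version numbers are compared segment by segment as integers, not as decimals: minor version 49 > 8, so v3.49 > v3.8 (even though the decimal 3.49 < 3.8).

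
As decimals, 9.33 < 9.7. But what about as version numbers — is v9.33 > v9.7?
True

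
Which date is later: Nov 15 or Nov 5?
Nov 15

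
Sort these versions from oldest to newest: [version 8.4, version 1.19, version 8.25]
[version 1.19, version 8.4, version 8.25]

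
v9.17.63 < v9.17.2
False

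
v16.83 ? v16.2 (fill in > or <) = >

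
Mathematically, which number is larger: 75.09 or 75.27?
75.27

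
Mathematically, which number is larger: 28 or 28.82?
28.82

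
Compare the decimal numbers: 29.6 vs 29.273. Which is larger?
29.6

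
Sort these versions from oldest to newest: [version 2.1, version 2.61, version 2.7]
[version 2.1, version 2.7, version 2.61]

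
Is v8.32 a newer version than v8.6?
Yes. Version numbers are compared segment by segment as integers, not as decimals: minor version 32 > 6, so v8.32 > v8.6 (even though the decimal 8.32 < 8.6).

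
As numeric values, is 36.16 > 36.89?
False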